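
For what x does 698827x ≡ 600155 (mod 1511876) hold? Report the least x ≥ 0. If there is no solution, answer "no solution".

First find gcd(698827, 1511876):
1511876 = 2·698827 + 114222
698827 = 6·114222 + 13495
114222 = 8·13495 + 6262
13495 = 2·6262 + 971
6262 = 6·971 + 436
971 = 2·436 + 99
436 = 4·99 + 40
99 = 2·40 + 19
40 = 2·19 + 2
19 = 9·2 + 1
2 = 2·1 + 0
gcd = 1, so a unique solution mod 1511876 exists.
Back-substitute for the Bézout coefficients:
1 = 19 − 9·2
1 = −9·40 + 19·19
1 = 19·99 − 47·40
1 = −47·436 + 207·99
1 = 207·971 − 461·436
1 = −461·6262 + 2973·971
1 = 2973·13495 − 6407·6262
1 = −6407·114222 + 54229·13495
1 = 54229·698827 − 331781·114222
1 = −331781·1511876 + 717791·698827
So 698827·(717791) ≡ 1 (mod 1511876), giving 698827⁻¹ ≡ 717791.
x ≡ 698827⁻¹·600155 ≡ 717791·600155 ≡ 981421 (mod 1511876).

981421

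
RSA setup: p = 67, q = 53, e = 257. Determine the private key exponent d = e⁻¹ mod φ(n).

641

φ(n) = (p−1)(q−1) = 66·52 = 3432.
Need d with 257·d ≡ 1 (mod 3432). Apply the extended Euclidean algorithm:
3432 = 13×257 + 91
257 = 2×91 + 75
91 = 1×75 + 16
75 = 4×16 + 11
16 = 1×11 + 5
11 = 2×5 + 1
5 = 5×1 + 0
Back-substitute:
1 = 11 − 2·5
1 = −2·16 + 3·11
1 = 3·75 − 14·16
1 = −14·91 + 17·75
1 = 17·257 − 48·91
1 = −48·3432 + 641·257
So 257·641 ≡ 1 (mod 3432), hence d = 641.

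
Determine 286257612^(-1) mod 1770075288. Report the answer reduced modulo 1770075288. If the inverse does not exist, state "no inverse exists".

no inverse exists

Euclidean algorithm on 1770075288, 286257612:
1770075288 = 6*286257612 + 52529616
286257612 = 5*52529616 + 23609532
52529616 = 2*23609532 + 5310552
23609532 = 4*5310552 + 2367324
5310552 = 2*2367324 + 575904
2367324 = 4*575904 + 63708
575904 = 9*63708 + 2532
63708 = 25*2532 + 408
2532 = 6*408 + 84
408 = 4*84 + 72
84 = 1*72 + 12
72 = 6*12 + 0
gcd(286257612, 1770075288) = 12 ≠ 1, so 286257612 has no multiplicative inverse modulo 1770075288.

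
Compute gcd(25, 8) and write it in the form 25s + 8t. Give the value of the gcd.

1

Repeated division:
25 = 3*8 + 1
8 = 8*1 + 0
gcd(25, 8) = 1.
Back-substituting:
1 = 25 − 3·8
So 1 = (1)·25 + (-3)·8.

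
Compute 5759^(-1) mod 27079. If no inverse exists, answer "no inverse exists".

Compute gcd(5759, 27079):
27079 = 4*5759 + 4043
5759 = 1*4043 + 1716
4043 = 2*1716 + 611
1716 = 2*611 + 494
611 = 1*494 + 117
494 = 4*117 + 26
117 = 4*26 + 13
26 = 2*13 + 0
The gcd is 13, not 1, hence no inverse exists.

no inverse exists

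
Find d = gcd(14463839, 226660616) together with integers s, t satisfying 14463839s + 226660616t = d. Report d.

13

Repeated division:
226660616 = 15·14463839 + 9703031
14463839 = 1·9703031 + 4760808
9703031 = 2·4760808 + 181415
4760808 = 26·181415 + 44018
181415 = 4·44018 + 5343
44018 = 8·5343 + 1274
5343 = 4·1274 + 247
1274 = 5·247 + 39
247 = 6·39 + 13
39 = 3·13 + 0
gcd(14463839, 226660616) = 13.
Express as a combination:
13 = 247 − 6·39
13 = −6·1274 + 31·247
13 = 31·5343 − 130·1274
13 = −130·44018 + 1071·5343
13 = 1071·181415 − 4414·44018
13 = −4414·4760808 + 115835·181415
13 = 115835·9703031 − 236084·4760808
13 = −236084·14463839 + 351919·9703031
13 = 351919·226660616 − 5514869·14463839
So 13 = (351919)·226660616 + (-5514869)·14463839.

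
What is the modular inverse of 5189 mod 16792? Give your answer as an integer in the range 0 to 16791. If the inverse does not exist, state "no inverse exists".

Extended Euclidean algorithm:
16792 = 3*5189 + 1225
5189 = 4*1225 + 289
1225 = 4*289 + 69
289 = 4*69 + 13
69 = 5*13 + 4
13 = 3*4 + 1
4 = 4*1 + 0
The gcd is 1. Working backward:
1 = 13 − 3·4
1 = −3·69 + 16·13
1 = 16·289 − 67·69
1 = −67·1225 + 284·289
1 = 284·5189 − 1203·1225
1 = −1203·16792 + 3893·5189
So 5189·3893 ≡ 1 (mod 16792).

3893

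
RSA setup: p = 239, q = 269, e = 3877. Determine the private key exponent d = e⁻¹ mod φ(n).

φ(n) = (p−1)(q−1) = 238·268 = 63784.
Need d with 3877·d ≡ 1 (mod 63784). Apply the extended Euclidean algorithm:
63784 = 16×3877 + 1752
3877 = 2×1752 + 373
1752 = 4×373 + 260
373 = 1×260 + 113
260 = 2×113 + 34
113 = 3×34 + 11
34 = 3×11 + 1
11 = 11×1 + 0
Back-substitute:
1 = 34 − 3·11
1 = −3·113 + 10·34
1 = 10·260 − 23·113
1 = −23·373 + 33·260
1 = 33·1752 − 155·373
1 = −155·3877 + 343·1752
1 = 343·63784 − 5643·3877
So 3877·(-5643) ≡ 1 (mod 63784), hence d ≡ -5643 ≡ 58141 (mod 63784).

58141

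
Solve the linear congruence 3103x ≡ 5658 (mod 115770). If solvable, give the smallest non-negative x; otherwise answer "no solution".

82716

First find gcd(3103, 115770):
115770 = 37*3103 + 959
3103 = 3*959 + 226
959 = 4*226 + 55
226 = 4*55 + 6
55 = 9*6 + 1
6 = 6*1 + 0
gcd = 1, so a unique solution mod 115770 exists.
Back-substitute for the Bézout coefficients:
1 = 55 − 9·6
1 = −9·226 + 37·55
1 = 37·959 − 157·226
1 = −157·3103 + 508·959
1 = 508·115770 − 18953·3103
So 3103·(-18953) ≡ 1 (mod 115770), giving 3103⁻¹ ≡ 96817.
x ≡ 3103⁻¹·5658 ≡ 96817·5658 ≡ 82716 (mod 115770).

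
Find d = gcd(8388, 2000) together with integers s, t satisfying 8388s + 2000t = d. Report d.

4

Apply Euclid's algorithm to 8388 and 2000:
8388 = 4*2000 + 388
2000 = 5*388 + 60
388 = 6*60 + 28
60 = 2*28 + 4
28 = 7*4 + 0
gcd(8388, 2000) = 4.
Working backward:
4 = 60 − 2·28
4 = −2·388 + 13·60
4 = 13·2000 − 67·388
4 = −67·8388 + 281·2000
So 4 = (-67)·8388 + (281)·2000.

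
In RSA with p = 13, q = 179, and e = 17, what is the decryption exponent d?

377

φ(n) = (p−1)(q−1) = 12·178 = 2136.
Need d with 17·d ≡ 1 (mod 2136). Apply the extended Euclidean algorithm:
2136 = 125×17 + 11
17 = 1×11 + 6
11 = 1×6 + 5
6 = 1×5 + 1
5 = 5×1 + 0
Back-substitute:
1 = 6 − 5
1 = −11 + 2·6
1 = 2·17 − 3·11
1 = −3·2136 + 377·17
So 17·377 ≡ 1 (mod 2136), hence d = 377.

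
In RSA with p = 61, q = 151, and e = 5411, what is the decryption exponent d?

7691

φ(n) = (p−1)(q−1) = 60·150 = 9000.
Need d with 5411·d ≡ 1 (mod 9000). Apply the extended Euclidean algorithm:
9000 = 1×5411 + 3589
5411 = 1×3589 + 1822
3589 = 1×1822 + 1767
1822 = 1×1767 + 55
1767 = 32×55 + 7
55 = 7×7 + 6
7 = 1×6 + 1
6 = 6×1 + 0
Back-substitute:
1 = 7 − 6
1 = −55 + 8·7
1 = 8·1767 − 257·55
1 = −257·1822 + 265·1767
1 = 265·3589 − 522·1822
1 = −522·5411 + 787·3589
1 = 787·9000 − 1309·5411
So 5411·(-1309) ≡ 1 (mod 9000), hence d ≡ -1309 ≡ 7691 (mod 9000).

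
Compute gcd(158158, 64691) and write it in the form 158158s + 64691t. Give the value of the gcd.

Apply Euclid's algorithm to 158158 and 64691:
158158 = 2×64691 + 28776
64691 = 2×28776 + 7139
28776 = 4×7139 + 220
7139 = 32×220 + 99
220 = 2×99 + 22
99 = 4×22 + 11
22 = 2×11 + 0
gcd(158158, 64691) = 11.
Working backward:
11 = 99 − 4·22
11 = −4·220 + 9·99
11 = 9·7139 − 292·220
11 = −292·28776 + 1177·7139
11 = 1177·64691 − 2646·28776
11 = −2646·158158 + 6469·64691
So 11 = (-2646)·158158 + (6469)·64691.

11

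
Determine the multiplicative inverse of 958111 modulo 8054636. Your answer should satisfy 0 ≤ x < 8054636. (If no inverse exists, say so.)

Run Euclid on (8054636, 958111):
8054636 = 8×958111 + 389748
958111 = 2×389748 + 178615
389748 = 2×178615 + 32518
178615 = 5×32518 + 16025
32518 = 2×16025 + 468
16025 = 34×468 + 113
468 = 4×113 + 16
113 = 7×16 + 1
16 = 16×1 + 0
Since gcd(958111, 8054636) = 1, back-substitute to write 1 as a combination:
1 = 113 − 7·16
1 = −7·468 + 29·113
1 = 29·16025 − 993·468
1 = −993·32518 + 2015·16025
1 = 2015·178615 − 11068·32518
1 = −11068·389748 + 24151·178615
1 = 24151·958111 − 59370·389748
1 = −59370·8054636 + 499111·958111
So 958111·499111 ≡ 1 (mod 8054636).

499111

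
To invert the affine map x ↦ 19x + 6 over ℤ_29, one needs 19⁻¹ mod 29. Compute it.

26

Run Euclid on (29, 19):
29 = 1·19 + 10
19 = 1·10 + 9
10 = 1·9 + 1
9 = 9·1 + 0
Since gcd(19, 29) = 1, back-substitute to write 1 as a combination:
1 = 10 − 9
1 = −19 + 2·10
1 = 2·29 − 3·19
Hence 19⁻¹ ≡ -3 ≡ 26 (mod 29).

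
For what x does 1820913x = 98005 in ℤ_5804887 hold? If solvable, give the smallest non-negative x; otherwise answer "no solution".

2956174

First find gcd(1820913, 5804887):
5804887 = 3·1820913 + 342148
1820913 = 5·342148 + 110173
342148 = 3·110173 + 11629
110173 = 9·11629 + 5512
11629 = 2·5512 + 605
5512 = 9·605 + 67
605 = 9·67 + 2
67 = 33·2 + 1
2 = 2·1 + 0
gcd = 1, so a unique solution mod 5804887 exists.
Back-substitute for the Bézout coefficients:
1 = 67 − 33·2
1 = −33·605 + 298·67
1 = 298·5512 − 2715·605
1 = −2715·11629 + 5728·5512
1 = 5728·110173 − 54267·11629
1 = −54267·342148 + 168529·110173
1 = 168529·1820913 − 896912·342148
1 = −896912·5804887 + 2859265·1820913
So 1820913·(2859265) ≡ 1 (mod 5804887), giving 1820913⁻¹ ≡ 2859265.
x ≡ 1820913⁻¹·98005 ≡ 2859265·98005 ≡ 2956174 (mod 5804887).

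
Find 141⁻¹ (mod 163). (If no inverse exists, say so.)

Extended Euclidean algorithm:
163 = 1*141 + 22
141 = 6*22 + 9
22 = 2*9 + 4
9 = 2*4 + 1
4 = 4*1 + 0
gcd = 1, so the inverse exists. Back-substitute:
1 = 9 − 2·4
1 = −2·22 + 5·9
1 = 5·141 − 32·22
1 = −32·163 + 37·141
So 141·37 ≡ 1 (mod 163).

37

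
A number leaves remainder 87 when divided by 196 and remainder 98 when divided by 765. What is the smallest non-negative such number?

Write x = 87 + 196·k. Then 196·k ≡ 98 − 87 ≡ 11 (mod 765).
Need 196⁻¹ mod 765. Extended Euclid on (765, 196):
765 = 3×196 + 177
196 = 1×177 + 19
177 = 9×19 + 6
19 = 3×6 + 1
6 = 6×1 + 0
Back-substitute:
1 = 19 − 3·6
1 = −3·177 + 28·19
1 = 28·196 − 31·177
1 = −31·765 + 121·196
196⁻¹ ≡ 121 (mod 765), so k ≡ 121·11 ≡ 566 (mod 765).
x = 87 + 196·566 = 111023.

111023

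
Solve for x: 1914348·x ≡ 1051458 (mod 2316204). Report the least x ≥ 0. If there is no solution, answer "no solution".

gcd(1914348, 2316204):
2316204 = 1·1914348 + 401856
1914348 = 4·401856 + 306924
401856 = 1·306924 + 94932
306924 = 3·94932 + 22128
94932 = 4·22128 + 6420
22128 = 3·6420 + 2868
6420 = 2·2868 + 684
2868 = 4·684 + 132
684 = 5·132 + 24
132 = 5·24 + 12
24 = 2·12 + 0
gcd = 12, but 12 ∤ 1051458, so the congruence has no solution.

no solution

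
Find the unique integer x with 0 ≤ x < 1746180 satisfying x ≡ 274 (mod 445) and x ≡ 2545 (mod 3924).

241909

Write x = 274 + 445·k. Then 445·k ≡ 2545 − 274 ≡ 2271 (mod 3924).
Need 445⁻¹ mod 3924. Extended Euclid on (3924, 445):
3924 = 8·445 + 364
445 = 1·364 + 81
364 = 4·81 + 40
81 = 2·40 + 1
40 = 40·1 + 0
Back-substitute:
1 = 81 − 2·40
1 = −2·364 + 9·81
1 = 9·445 − 11·364
1 = −11·3924 + 97·445
445⁻¹ ≡ 97 (mod 3924), so k ≡ 97·2271 ≡ 543 (mod 3924).
x = 274 + 445·543 = 241909.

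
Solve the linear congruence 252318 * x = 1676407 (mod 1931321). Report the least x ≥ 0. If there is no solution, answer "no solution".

First find gcd(252318, 1931321):
1931321 = 7×252318 + 165095
252318 = 1×165095 + 87223
165095 = 1×87223 + 77872
87223 = 1×77872 + 9351
77872 = 8×9351 + 3064
9351 = 3×3064 + 159
3064 = 19×159 + 43
159 = 3×43 + 30
43 = 1×30 + 13
30 = 2×13 + 4
13 = 3×4 + 1
4 = 4×1 + 0
gcd = 1, so a unique solution mod 1931321 exists.
Back-substitute for the Bézout coefficients:
1 = 13 − 3·4
1 = −3·30 + 7·13
1 = 7·43 − 10·30
1 = −10·159 + 37·43
1 = 37·3064 − 713·159
1 = −713·9351 + 2176·3064
1 = 2176·77872 − 18121·9351
1 = −18121·87223 + 20297·77872
1 = 20297·165095 − 38418·87223
1 = −38418·252318 + 58715·165095
1 = 58715·1931321 − 449423·252318
So 252318·(-449423) ≡ 1 (mod 1931321), giving 252318⁻¹ ≡ 1481898.
x ≡ 252318⁻¹·1676407 ≡ 1481898·1676407 ≡ 184223 (mod 1931321).

184223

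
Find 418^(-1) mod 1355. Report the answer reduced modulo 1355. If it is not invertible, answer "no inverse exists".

872

Apply the Euclidean algorithm to 1355 and 418:
1355 = 3×418 + 101
418 = 4×101 + 14
101 = 7×14 + 3
14 = 4×3 + 2
3 = 1×2 + 1
2 = 2×1 + 0
gcd = 1, so the inverse exists. Back-substitute:
1 = 3 − 2
1 = −14 + 5·3
1 = 5·101 − 36·14
1 = −36·418 + 149·101
1 = 149·1355 − 483·418
Thus 418·(-483) ≡ 1 (mod 1355); reducing, -483 mod 1355 = 872.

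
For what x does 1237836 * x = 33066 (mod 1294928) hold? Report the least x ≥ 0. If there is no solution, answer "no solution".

no solution

gcd(1237836, 1294928):
1294928 = 1*1237836 + 57092
1237836 = 21*57092 + 38904
57092 = 1*38904 + 18188
38904 = 2*18188 + 2528
18188 = 7*2528 + 492
2528 = 5*492 + 68
492 = 7*68 + 16
68 = 4*16 + 4
16 = 4*4 + 0
gcd = 4, but 4 ∤ 33066, so the congruence has no solution.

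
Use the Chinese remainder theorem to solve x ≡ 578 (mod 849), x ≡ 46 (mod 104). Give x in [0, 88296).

Write x = 578 + 849·k. Then 849·k ≡ 46 − 578 ≡ 92 (mod 104).
Need 849⁻¹ mod 104. Extended Euclid on (104, 17):
104 = 6×17 + 2
17 = 8×2 + 1
2 = 2×1 + 0
Back-substitute:
1 = 17 − 8·2
1 = −8·104 + 49·17
849⁻¹ ≡ 49 (mod 104), so k ≡ 49·92 ≡ 36 (mod 104).
x = 578 + 849·36 = 31142.

31142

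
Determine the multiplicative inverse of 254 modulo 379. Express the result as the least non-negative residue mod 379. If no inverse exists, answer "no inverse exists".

Run Euclid on (379, 254):
379 = 1×254 + 125
254 = 2×125 + 4
125 = 31×4 + 1
4 = 4×1 + 0
The gcd is 1. Working backward:
1 = 125 − 31·4
1 = −31·254 + 63·125
1 = 63·379 − 94·254
So 254·(-94) ≡ 1 (mod 379), and -94 ≡ 285 (mod 379).

285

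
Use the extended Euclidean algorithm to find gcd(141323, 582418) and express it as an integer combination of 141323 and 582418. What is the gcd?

Euclidean algorithm:
582418 = 4*141323 + 17126
141323 = 8*17126 + 4315
17126 = 3*4315 + 4181
4315 = 1*4181 + 134
4181 = 31*134 + 27
134 = 4*27 + 26
27 = 1*26 + 1
26 = 26*1 + 0
gcd(141323, 582418) = 1.
Express as a combination:
1 = 27 − 26
1 = −134 + 5·27
1 = 5·4181 − 156·134
1 = −156·4315 + 161·4181
1 = 161·17126 − 639·4315
1 = −639·141323 + 5273·17126
1 = 5273·582418 − 21731·141323
So 1 = (5273)·582418 + (-21731)·141323.

1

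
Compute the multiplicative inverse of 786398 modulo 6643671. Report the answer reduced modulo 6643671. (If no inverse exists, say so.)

2098667

gcd(6643671, 786398) by repeated division:
6643671 = 8·786398 + 352487
786398 = 2·352487 + 81424
352487 = 4·81424 + 26791
81424 = 3·26791 + 1051
26791 = 25·1051 + 516
1051 = 2·516 + 19
516 = 27·19 + 3
19 = 6·3 + 1
3 = 3·1 + 0
Since gcd(786398, 6643671) = 1, back-substitute to write 1 as a combination:
1 = 19 − 6·3
1 = −6·516 + 163·19
1 = 163·1051 − 332·516
1 = −332·26791 + 8463·1051
1 = 8463·81424 − 25721·26791
1 = −25721·352487 + 111347·81424
1 = 111347·786398 − 248415·352487
1 = −248415·6643671 + 2098667·786398
So 786398·2098667 ≡ 1 (mod 6643671).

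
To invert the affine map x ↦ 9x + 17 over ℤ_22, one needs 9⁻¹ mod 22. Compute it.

5

Apply the Euclidean algorithm to 22 and 9:
22 = 2×9 + 4
9 = 2×4 + 1
4 = 4×1 + 0
The gcd is 1. Working backward:
1 = 9 − 2·4
1 = −2·22 + 5·9
So 9·5 ≡ 1 (mod 22).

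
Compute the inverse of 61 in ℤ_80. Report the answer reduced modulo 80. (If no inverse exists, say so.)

Extended Euclidean algorithm:
80 = 1×61 + 19
61 = 3×19 + 4
19 = 4×4 + 3
4 = 1×3 + 1
3 = 3×1 + 0
The gcd is 1. Working backward:
1 = 4 − 3
1 = −19 + 5·4
1 = 5·61 − 16·19
1 = −16·80 + 21·61
So 61·21 ≡ 1 (mod 80).

21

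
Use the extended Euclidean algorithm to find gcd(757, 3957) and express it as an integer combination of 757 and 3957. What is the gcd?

Apply Euclid's algorithm to 3957 and 757:
3957 = 5*757 + 172
757 = 4*172 + 69
172 = 2*69 + 34
69 = 2*34 + 1
34 = 34*1 + 0
gcd(757, 3957) = 1.
Working backward:
1 = 69 − 2·34
1 = −2·172 + 5·69
1 = 5·757 − 22·172
1 = −22·3957 + 115·757
So 1 = (-22)·3957 + (115)·757.

1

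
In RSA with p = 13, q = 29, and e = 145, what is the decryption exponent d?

φ(n) = (p−1)(q−1) = 12·28 = 336.
Need d with 145·d ≡ 1 (mod 336). Apply the extended Euclidean algorithm:
336 = 2×145 + 46
145 = 3×46 + 7
46 = 6×7 + 4
7 = 1×4 + 3
4 = 1×3 + 1
3 = 3×1 + 0
Back-substitute:
1 = 4 − 3
1 = −7 + 2·4
1 = 2·46 − 13·7
1 = −13·145 + 41·46
1 = 41·336 − 95·145
So 145·(-95) ≡ 1 (mod 336), hence d ≡ -95 ≡ 241 (mod 336).

241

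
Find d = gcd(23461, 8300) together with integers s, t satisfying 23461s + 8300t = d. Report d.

Apply Euclid's algorithm to 23461 and 8300:
23461 = 2*8300 + 6861
8300 = 1*6861 + 1439
6861 = 4*1439 + 1105
1439 = 1*1105 + 334
1105 = 3*334 + 103
334 = 3*103 + 25
103 = 4*25 + 3
25 = 8*3 + 1
3 = 3*1 + 0
gcd(23461, 8300) = 1.
Express as a combination:
1 = 25 − 8·3
1 = −8·103 + 33·25
1 = 33·334 − 107·103
1 = −107·1105 + 354·334
1 = 354·1439 − 461·1105
1 = −461·6861 + 2198·1439
1 = 2198·8300 − 2659·6861
1 = −2659·23461 + 7516·8300
So 1 = (-2659)·23461 + (7516)·8300.

1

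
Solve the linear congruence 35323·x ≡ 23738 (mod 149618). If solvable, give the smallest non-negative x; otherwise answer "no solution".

First find gcd(35323, 149618):
149618 = 4*35323 + 8326
35323 = 4*8326 + 2019
8326 = 4*2019 + 250
2019 = 8*250 + 19
250 = 13*19 + 3
19 = 6*3 + 1
3 = 3*1 + 0
gcd = 1, so a unique solution mod 149618 exists.
Back-substitute for the Bézout coefficients:
1 = 19 − 6·3
1 = −6·250 + 79·19
1 = 79·2019 − 638·250
1 = −638·8326 + 2631·2019
1 = 2631·35323 − 11162·8326
1 = −11162·149618 + 47279·35323
So 35323·(47279) ≡ 1 (mod 149618), giving 35323⁻¹ ≡ 47279.
x ≡ 35323⁻¹·23738 ≡ 47279·23738 ≡ 24284 (mod 149618).

24284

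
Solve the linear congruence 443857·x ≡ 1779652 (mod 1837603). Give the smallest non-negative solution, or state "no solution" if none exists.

First find gcd(443857, 1837603):
1837603 = 4*443857 + 62175
443857 = 7*62175 + 8632
62175 = 7*8632 + 1751
8632 = 4*1751 + 1628
1751 = 1*1628 + 123
1628 = 13*123 + 29
123 = 4*29 + 7
29 = 4*7 + 1
7 = 7*1 + 0
gcd = 1, so a unique solution mod 1837603 exists.
Back-substitute for the Bézout coefficients:
1 = 29 − 4·7
1 = −4·123 + 17·29
1 = 17·1628 − 225·123
1 = −225·1751 + 242·1628
1 = 242·8632 − 1193·1751
1 = −1193·62175 + 8593·8632
1 = 8593·443857 − 61344·62175
1 = −61344·1837603 + 253969·443857
So 443857·(253969) ≡ 1 (mod 1837603), giving 443857⁻¹ ≡ 253969.
x ≡ 443857⁻¹·1779652 ≡ 253969·1779652 ≡ 1442511 (mod 1837603).

1442511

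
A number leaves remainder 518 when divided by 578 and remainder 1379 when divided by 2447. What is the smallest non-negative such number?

111494

Write x = 518 + 578·k. Then 578·k ≡ 1379 − 518 ≡ 861 (mod 2447).
Need 578⁻¹ mod 2447. Extended Euclid on (2447, 578):
2447 = 4×578 + 135
578 = 4×135 + 38
135 = 3×38 + 21
38 = 1×21 + 17
21 = 1×17 + 4
17 = 4×4 + 1
4 = 4×1 + 0
Back-substitute:
1 = 17 − 4·4
1 = −4·21 + 5·17
1 = 5·38 − 9·21
1 = −9·135 + 32·38
1 = 32·578 − 137·135
1 = −137·2447 + 580·578
578⁻¹ ≡ 580 (mod 2447), so k ≡ 580·861 ≡ 192 (mod 2447).
x = 518 + 578·192 = 111494.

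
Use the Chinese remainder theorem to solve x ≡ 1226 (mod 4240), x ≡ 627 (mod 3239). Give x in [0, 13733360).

5445386

Write x = 1226 + 4240·k. Then 4240·k ≡ 627 − 1226 ≡ 2640 (mod 3239).
Need 4240⁻¹ mod 3239. Extended Euclid on (3239, 1001):
3239 = 3·1001 + 236
1001 = 4·236 + 57
236 = 4·57 + 8
57 = 7·8 + 1
8 = 8·1 + 0
Back-substitute:
1 = 57 − 7·8
1 = −7·236 + 29·57
1 = 29·1001 − 123·236
1 = −123·3239 + 398·1001
4240⁻¹ ≡ 398 (mod 3239), so k ≡ 398·2640 ≡ 1284 (mod 3239).
x = 1226 + 4240·1284 = 5445386.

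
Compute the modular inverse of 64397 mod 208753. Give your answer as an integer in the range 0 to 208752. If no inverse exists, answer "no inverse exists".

25742

Run Euclid on (208753, 64397):
208753 = 3×64397 + 15562
64397 = 4×15562 + 2149
15562 = 7×2149 + 519
2149 = 4×519 + 73
519 = 7×73 + 8
73 = 9×8 + 1
8 = 8×1 + 0
The gcd is 1. Working backward:
1 = 73 − 9·8
1 = −9·519 + 64·73
1 = 64·2149 − 265·519
1 = −265·15562 + 1919·2149
1 = 1919·64397 − 7941·15562
1 = −7941·208753 + 25742·64397
So 64397·25742 ≡ 1 (mod 208753).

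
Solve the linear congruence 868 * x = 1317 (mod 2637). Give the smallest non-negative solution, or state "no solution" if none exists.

120

First find gcd(868, 2637):
2637 = 3*868 + 33
868 = 26*33 + 10
33 = 3*10 + 3
10 = 3*3 + 1
3 = 3*1 + 0
gcd = 1, so a unique solution mod 2637 exists.
Back-substitute for the Bézout coefficients:
1 = 10 − 3·3
1 = −3·33 + 10·10
1 = 10·868 − 263·33
1 = −263·2637 + 799·868
So 868·(799) ≡ 1 (mod 2637), giving 868⁻¹ ≡ 799.
x ≡ 868⁻¹·1317 ≡ 799·1317 ≡ 120 (mod 2637).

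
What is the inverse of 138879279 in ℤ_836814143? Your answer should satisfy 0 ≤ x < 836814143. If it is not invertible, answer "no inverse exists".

no inverse exists

Compute gcd(138879279, 836814143):
836814143 = 6×138879279 + 3538469
138879279 = 39×3538469 + 878988
3538469 = 4×878988 + 22517
878988 = 39×22517 + 825
22517 = 27×825 + 242
825 = 3×242 + 99
242 = 2×99 + 44
99 = 2×44 + 11
44 = 4×11 + 0
gcd(138879279, 836814143) = 11 ≠ 1, so 138879279 has no multiplicative inverse modulo 836814143.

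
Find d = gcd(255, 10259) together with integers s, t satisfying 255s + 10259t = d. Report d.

Repeated division:
10259 = 40×255 + 59
255 = 4×59 + 19
59 = 3×19 + 2
19 = 9×2 + 1
2 = 2×1 + 0
gcd(255, 10259) = 1.
Working backward:
1 = 19 − 9·2
1 = −9·59 + 28·19
1 = 28·255 − 121·59
1 = −121·10259 + 4868·255
So 1 = (-121)·10259 + (4868)·255.

1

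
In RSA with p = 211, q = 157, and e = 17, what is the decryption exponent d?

30833

φ(n) = (p−1)(q−1) = 210·156 = 32760.
Need d with 17·d ≡ 1 (mod 32760). Apply the extended Euclidean algorithm:
32760 = 1927*17 + 1
17 = 17*1 + 0
Back-substitute:
1 = 32760 − 1927·17
So 17·(-1927) ≡ 1 (mod 32760), hence d ≡ -1927 ≡ 30833 (mod 32760).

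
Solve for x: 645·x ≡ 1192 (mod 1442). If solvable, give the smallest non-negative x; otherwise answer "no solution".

212

First find gcd(645, 1442):
1442 = 2×645 + 152
645 = 4×152 + 37
152 = 4×37 + 4
37 = 9×4 + 1
4 = 4×1 + 0
gcd = 1, so a unique solution mod 1442 exists.
Back-substitute for the Bézout coefficients:
1 = 37 − 9·4
1 = −9·152 + 37·37
1 = 37·645 − 157·152
1 = −157·1442 + 351·645
So 645·(351) ≡ 1 (mod 1442), giving 645⁻¹ ≡ 351.
x ≡ 645⁻¹·1192 ≡ 351·1192 ≡ 212 (mod 1442).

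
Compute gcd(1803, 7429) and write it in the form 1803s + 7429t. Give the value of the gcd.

1

Repeated division:
7429 = 4×1803 + 217
1803 = 8×217 + 67
217 = 3×67 + 16
67 = 4×16 + 3
16 = 5×3 + 1
3 = 3×1 + 0
gcd(1803, 7429) = 1.
Express as a combination:
1 = 16 − 5·3
1 = −5·67 + 21·16
1 = 21·217 − 68·67
1 = −68·1803 + 565·217
1 = 565·7429 − 2328·1803
So 1 = (565)·7429 + (-2328)·1803.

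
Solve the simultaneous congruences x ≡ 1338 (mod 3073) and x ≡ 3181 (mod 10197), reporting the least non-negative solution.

Write x = 1338 + 3073·k. Then 3073·k ≡ 3181 − 1338 ≡ 1843 (mod 10197).
Need 3073⁻¹ mod 10197. Extended Euclid on (10197, 3073):
10197 = 3*3073 + 978
3073 = 3*978 + 139
978 = 7*139 + 5
139 = 27*5 + 4
5 = 1*4 + 1
4 = 4*1 + 0
Back-substitute:
1 = 5 − 4
1 = −139 + 28·5
1 = 28·978 − 197·139
1 = −197·3073 + 619·978
1 = 619·10197 − 2054·3073
3073⁻¹ ≡ 8143 (mod 10197), so k ≡ 8143·1843 ≡ 7762 (mod 10197).
x = 1338 + 3073·7762 = 23853964.

23853964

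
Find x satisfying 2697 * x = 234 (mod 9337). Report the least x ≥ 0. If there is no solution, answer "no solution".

509

First find gcd(2697, 9337):
9337 = 3×2697 + 1246
2697 = 2×1246 + 205
1246 = 6×205 + 16
205 = 12×16 + 13
16 = 1×13 + 3
13 = 4×3 + 1
3 = 3×1 + 0
gcd = 1, so a unique solution mod 9337 exists.
Back-substitute for the Bézout coefficients:
1 = 13 − 4·3
1 = −4·16 + 5·13
1 = 5·205 − 64·16
1 = −64·1246 + 389·205
1 = 389·2697 − 842·1246
1 = −842·9337 + 2915·2697
So 2697·(2915) ≡ 1 (mod 9337), giving 2697⁻¹ ≡ 2915.
x ≡ 2697⁻¹·234 ≡ 2915·234 ≡ 509 (mod 9337).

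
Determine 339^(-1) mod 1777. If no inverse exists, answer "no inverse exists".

Run Euclid on (1777, 339):
1777 = 5·339 + 82
339 = 4·82 + 11
82 = 7·11 + 5
11 = 2·5 + 1
5 = 5·1 + 0
The gcd is 1. Working backward:
1 = 11 − 2·5
1 = −2·82 + 15·11
1 = 15·339 − 62·82
1 = −62·1777 + 325·339
So 339·325 ≡ 1 (mod 1777).

325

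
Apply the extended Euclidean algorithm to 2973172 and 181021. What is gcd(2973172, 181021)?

Apply Euclid's algorithm to 2973172 and 181021:
2973172 = 16*181021 + 76836
181021 = 2*76836 + 27349
76836 = 2*27349 + 22138
27349 = 1*22138 + 5211
22138 = 4*5211 + 1294
5211 = 4*1294 + 35
1294 = 36*35 + 34
35 = 1*34 + 1
34 = 34*1 + 0
gcd(2973172, 181021) = 1.
Working backward:
1 = 35 − 34
1 = −1294 + 37·35
1 = 37·5211 − 149·1294
1 = −149·22138 + 633·5211
1 = 633·27349 − 782·22138
1 = −782·76836 + 2197·27349
1 = 2197·181021 − 5176·76836
1 = −5176·2973172 + 85013·181021
So 1 = (-5176)·2973172 + (85013)·181021.

1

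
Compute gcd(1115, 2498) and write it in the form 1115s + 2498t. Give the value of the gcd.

Euclidean algorithm:
2498 = 2×1115 + 268
1115 = 4×268 + 43
268 = 6×43 + 10
43 = 4×10 + 3
10 = 3×3 + 1
3 = 3×1 + 0
gcd(1115, 2498) = 1.
Working backward:
1 = 10 − 3·3
1 = −3·43 + 13·10
1 = 13·268 − 81·43
1 = −81·1115 + 337·268
1 = 337·2498 − 755·1115
So 1 = (337)·2498 + (-755)·1115.

1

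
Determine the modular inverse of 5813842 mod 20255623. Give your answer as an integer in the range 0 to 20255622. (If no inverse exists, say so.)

6696484

Run Euclid on (20255623, 5813842):
20255623 = 3*5813842 + 2814097
5813842 = 2*2814097 + 185648
2814097 = 15*185648 + 29377
185648 = 6*29377 + 9386
29377 = 3*9386 + 1219
9386 = 7*1219 + 853
1219 = 1*853 + 366
853 = 2*366 + 121
366 = 3*121 + 3
121 = 40*3 + 1
3 = 3*1 + 0
Since gcd(5813842, 20255623) = 1, back-substitute to write 1 as a combination:
1 = 121 − 40·3
1 = −40·366 + 121·121
1 = 121·853 − 282·366
1 = −282·1219 + 403·853
1 = 403·9386 − 3103·1219
1 = −3103·29377 + 9712·9386
1 = 9712·185648 − 61375·29377
1 = −61375·2814097 + 930337·185648
1 = 930337·5813842 − 1922049·2814097
1 = −1922049·20255623 + 6696484·5813842
So 5813842·6696484 ≡ 1 (mod 20255623).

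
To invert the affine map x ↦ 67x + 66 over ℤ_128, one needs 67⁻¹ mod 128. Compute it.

gcd(128, 67) by repeated division:
128 = 1·67 + 61
67 = 1·61 + 6
61 = 10·6 + 1
6 = 6·1 + 0
gcd = 1, so the inverse exists. Back-substitute:
1 = 61 − 10·6
1 = −10·67 + 11·61
1 = 11·128 − 21·67
Hence 67⁻¹ ≡ -21 ≡ 107 (mod 128).

107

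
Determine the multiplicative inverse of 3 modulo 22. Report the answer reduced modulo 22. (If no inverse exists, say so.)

Extended Euclidean algorithm:
22 = 7·3 + 1
3 = 3·1 + 0
The gcd is 1. Working backward:
1 = 22 − 7·3
Hence 3⁻¹ ≡ -7 ≡ 15 (mod 22).

15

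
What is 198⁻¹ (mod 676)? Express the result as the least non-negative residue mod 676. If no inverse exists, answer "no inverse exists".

Euclidean algorithm on 676, 198:
676 = 3*198 + 82
198 = 2*82 + 34
82 = 2*34 + 14
34 = 2*14 + 6
14 = 2*6 + 2
6 = 3*2 + 0
Since gcd = 2 > 1, 198 is not a unit mod 676.

no inverse exists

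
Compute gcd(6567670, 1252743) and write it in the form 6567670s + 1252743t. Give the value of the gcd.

1

Euclidean algorithm:
6567670 = 5*1252743 + 303955
1252743 = 4*303955 + 36923
303955 = 8*36923 + 8571
36923 = 4*8571 + 2639
8571 = 3*2639 + 654
2639 = 4*654 + 23
654 = 28*23 + 10
23 = 2*10 + 3
10 = 3*3 + 1
3 = 3*1 + 0
gcd(6567670, 1252743) = 1.
Back-substituting:
1 = 10 − 3·3
1 = −3·23 + 7·10
1 = 7·654 − 199·23
1 = −199·2639 + 803·654
1 = 803·8571 − 2608·2639
1 = −2608·36923 + 11235·8571
1 = 11235·303955 − 92488·36923
1 = −92488·1252743 + 381187·303955
1 = 381187·6567670 − 1998423·1252743
So 1 = (381187)·6567670 + (-1998423)·1252743.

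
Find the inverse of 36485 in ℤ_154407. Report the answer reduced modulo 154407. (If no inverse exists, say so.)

Apply the Euclidean algorithm to 154407 and 36485:
154407 = 4×36485 + 8467
36485 = 4×8467 + 2617
8467 = 3×2617 + 616
2617 = 4×616 + 153
616 = 4×153 + 4
153 = 38×4 + 1
4 = 4×1 + 0
The gcd is 1. Working backward:
1 = 153 − 38·4
1 = −38·616 + 153·153
1 = 153·2617 − 650·616
1 = −650·8467 + 2103·2617
1 = 2103·36485 − 9062·8467
1 = −9062·154407 + 38351·36485
So 36485·38351 ≡ 1 (mod 154407).

38351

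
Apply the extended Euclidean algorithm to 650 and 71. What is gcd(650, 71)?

1

Euclidean algorithm:
650 = 9·71 + 11
71 = 6·11 + 5
11 = 2·5 + 1
5 = 5·1 + 0
gcd(650, 71) = 1.
Working backward:
1 = 11 − 2·5
1 = −2·71 + 13·11
1 = 13·650 − 119·71
So 1 = (13)·650 + (-119)·71.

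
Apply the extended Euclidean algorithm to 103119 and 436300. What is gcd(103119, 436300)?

1

Apply Euclid's algorithm to 436300 and 103119:
436300 = 4×103119 + 23824
103119 = 4×23824 + 7823
23824 = 3×7823 + 355
7823 = 22×355 + 13
355 = 27×13 + 4
13 = 3×4 + 1
4 = 4×1 + 0
gcd(103119, 436300) = 1.
Working backward:
1 = 13 − 3·4
1 = −3·355 + 82·13
1 = 82·7823 − 1807·355
1 = −1807·23824 + 5503·7823
1 = 5503·103119 − 23819·23824
1 = −23819·436300 + 100779·103119
So 1 = (-23819)·436300 + (100779)·103119.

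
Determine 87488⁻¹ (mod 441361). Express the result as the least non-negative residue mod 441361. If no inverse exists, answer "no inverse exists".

401401

gcd(441361, 87488) by repeated division:
441361 = 5*87488 + 3921
87488 = 22*3921 + 1226
3921 = 3*1226 + 243
1226 = 5*243 + 11
243 = 22*11 + 1
11 = 11*1 + 0
The gcd is 1. Working backward:
1 = 243 − 22·11
1 = −22·1226 + 111·243
1 = 111·3921 − 355·1226
1 = −355·87488 + 7921·3921
1 = 7921·441361 − 39960·87488
Hence 87488⁻¹ ≡ -39960 ≡ 401401 (mod 441361).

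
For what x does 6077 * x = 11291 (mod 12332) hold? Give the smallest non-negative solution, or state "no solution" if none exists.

First find gcd(6077, 12332):
12332 = 2*6077 + 178
6077 = 34*178 + 25
178 = 7*25 + 3
25 = 8*3 + 1
3 = 3*1 + 0
gcd = 1, so a unique solution mod 12332 exists.
Back-substitute for the Bézout coefficients:
1 = 25 − 8·3
1 = −8·178 + 57·25
1 = 57·6077 − 1946·178
1 = −1946·12332 + 3949·6077
So 6077·(3949) ≡ 1 (mod 12332), giving 6077⁻¹ ≡ 3949.
x ≡ 6077⁻¹·11291 ≡ 3949·11291 ≡ 7979 (mod 12332).

7979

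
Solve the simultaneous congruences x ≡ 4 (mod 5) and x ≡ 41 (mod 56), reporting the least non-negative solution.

Write x = 4 + 5·k. Then 5·k ≡ 41 − 4 ≡ 37 (mod 56).
Need 5⁻¹ mod 56. Extended Euclid on (56, 5):
56 = 11·5 + 1
5 = 5·1 + 0
Back-substitute:
1 = 56 − 11·5
5⁻¹ ≡ 45 (mod 56), so k ≡ 45·37 ≡ 41 (mod 56).
x = 4 + 5·41 = 209.

209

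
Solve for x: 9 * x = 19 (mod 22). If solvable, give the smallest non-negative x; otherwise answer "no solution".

7

First find gcd(9, 22):
22 = 2·9 + 4
9 = 2·4 + 1
4 = 4·1 + 0
gcd = 1, so a unique solution mod 22 exists.
Back-substitute for the Bézout coefficients:
1 = 9 − 2·4
1 = −2·22 + 5·9
So 9·(5) ≡ 1 (mod 22), giving 9⁻¹ ≡ 5.
x ≡ 9⁻¹·19 ≡ 5·19 ≡ 7 (mod 22).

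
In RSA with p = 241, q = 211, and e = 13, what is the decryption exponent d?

φ(n) = (p−1)(q−1) = 240·210 = 50400.
Need d with 13·d ≡ 1 (mod 50400). Apply the extended Euclidean algorithm:
50400 = 3876*13 + 12
13 = 1*12 + 1
12 = 12*1 + 0
Back-substitute:
1 = 13 − 12
1 = −50400 + 3877·13
So 13·3877 ≡ 1 (mod 50400), hence d = 3877.

3877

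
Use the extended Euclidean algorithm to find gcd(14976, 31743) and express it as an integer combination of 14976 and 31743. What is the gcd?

Apply Euclid's algorithm to 31743 and 14976:
31743 = 2·14976 + 1791
14976 = 8·1791 + 648
1791 = 2·648 + 495
648 = 1·495 + 153
495 = 3·153 + 36
153 = 4·36 + 9
36 = 4·9 + 0
gcd(14976, 31743) = 9.
Express as a combination:
9 = 153 − 4·36
9 = −4·495 + 13·153
9 = 13·648 − 17·495
9 = −17·1791 + 47·648
9 = 47·14976 − 393·1791
9 = −393·31743 + 833·14976
So 9 = (-393)·31743 + (833)·14976.

9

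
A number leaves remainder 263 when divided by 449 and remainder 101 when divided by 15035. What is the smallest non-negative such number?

5337526

Write x = 263 + 449·k. Then 449·k ≡ 101 − 263 ≡ 14873 (mod 15035).
Need 449⁻¹ mod 15035. Extended Euclid on (15035, 449):
15035 = 33·449 + 218
449 = 2·218 + 13
218 = 16·13 + 10
13 = 1·10 + 3
10 = 3·3 + 1
3 = 3·1 + 0
Back-substitute:
1 = 10 − 3·3
1 = −3·13 + 4·10
1 = 4·218 − 67·13
1 = −67·449 + 138·218
1 = 138·15035 − 4621·449
449⁻¹ ≡ 10414 (mod 15035), so k ≡ 10414·14873 ≡ 11887 (mod 15035).
x = 263 + 449·11887 = 5337526.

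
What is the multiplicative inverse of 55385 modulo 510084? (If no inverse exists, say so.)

Apply the Euclidean algorithm to 510084 and 55385:
510084 = 9*55385 + 11619
55385 = 4*11619 + 8909
11619 = 1*8909 + 2710
8909 = 3*2710 + 779
2710 = 3*779 + 373
779 = 2*373 + 33
373 = 11*33 + 10
33 = 3*10 + 3
10 = 3*3 + 1
3 = 3*1 + 0
gcd = 1, so the inverse exists. Back-substitute:
1 = 10 − 3·3
1 = −3·33 + 10·10
1 = 10·373 − 113·33
1 = −113·779 + 236·373
1 = 236·2710 − 821·779
1 = −821·8909 + 2699·2710
1 = 2699·11619 − 3520·8909
1 = −3520·55385 + 16779·11619
1 = 16779·510084 − 154531·55385
Thus 55385·(-154531) ≡ 1 (mod 510084); reducing, -154531 mod 510084 = 355553.

355553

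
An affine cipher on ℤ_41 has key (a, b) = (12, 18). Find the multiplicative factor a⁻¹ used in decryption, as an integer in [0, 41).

Extended Euclidean algorithm:
41 = 3×12 + 5
12 = 2×5 + 2
5 = 2×2 + 1
2 = 2×1 + 0
gcd = 1, so the inverse exists. Back-substitute:
1 = 5 − 2·2
1 = −2·12 + 5·5
1 = 5·41 − 17·12
Thus 12·(-17) ≡ 1 (mod 41); reducing, -17 mod 41 = 24.

24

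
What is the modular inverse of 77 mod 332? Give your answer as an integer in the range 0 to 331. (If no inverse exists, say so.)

Run Euclid on (332, 77):
332 = 4×77 + 24
77 = 3×24 + 5
24 = 4×5 + 4
5 = 1×4 + 1
4 = 4×1 + 0
gcd = 1, so the inverse exists. Back-substitute:
1 = 5 − 4
1 = −24 + 5·5
1 = 5·77 − 16·24
1 = −16·332 + 69·77
So 77·69 ≡ 1 (mod 332).

69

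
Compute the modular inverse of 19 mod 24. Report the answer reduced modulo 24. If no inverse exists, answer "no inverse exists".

19

Apply the Euclidean algorithm to 24 and 19:
24 = 1×19 + 5
19 = 3×5 + 4
5 = 1×4 + 1
4 = 4×1 + 0
The gcd is 1. Working backward:
1 = 5 − 4
1 = −19 + 4·5
1 = 4·24 − 5·19
Thus 19·(-5) ≡ 1 (mod 24); reducing, -5 mod 24 = 19.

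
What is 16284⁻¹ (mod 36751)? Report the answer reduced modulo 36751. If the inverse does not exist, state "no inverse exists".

29450

Apply the Euclidean algorithm to 36751 and 16284:
36751 = 2*16284 + 4183
16284 = 3*4183 + 3735
4183 = 1*3735 + 448
3735 = 8*448 + 151
448 = 2*151 + 146
151 = 1*146 + 5
146 = 29*5 + 1
5 = 5*1 + 0
The gcd is 1. Working backward:
1 = 146 − 29·5
1 = −29·151 + 30·146
1 = 30·448 − 89·151
1 = −89·3735 + 742·448
1 = 742·4183 − 831·3735
1 = −831·16284 + 3235·4183
1 = 3235·36751 − 7301·16284
Thus 16284·(-7301) ≡ 1 (mod 36751); reducing, -7301 mod 36751 = 29450.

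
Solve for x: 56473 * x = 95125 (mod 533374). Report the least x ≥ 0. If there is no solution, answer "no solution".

138613

First find gcd(56473, 533374):
533374 = 9·56473 + 25117
56473 = 2·25117 + 6239
25117 = 4·6239 + 161
6239 = 38·161 + 121
161 = 1·121 + 40
121 = 3·40 + 1
40 = 40·1 + 0
gcd = 1, so a unique solution mod 533374 exists.
Back-substitute for the Bézout coefficients:
1 = 121 − 3·40
1 = −3·161 + 4·121
1 = 4·6239 − 155·161
1 = −155·25117 + 624·6239
1 = 624·56473 − 1403·25117
1 = −1403·533374 + 13251·56473
So 56473·(13251) ≡ 1 (mod 533374), giving 56473⁻¹ ≡ 13251.
x ≡ 56473⁻¹·95125 ≡ 13251·95125 ≡ 138613 (mod 533374).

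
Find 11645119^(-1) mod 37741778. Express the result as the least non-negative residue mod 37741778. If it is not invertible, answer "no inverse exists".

28367769

Extended Euclidean algorithm:
37741778 = 3·11645119 + 2806421
11645119 = 4·2806421 + 419435
2806421 = 6·419435 + 289811
419435 = 1·289811 + 129624
289811 = 2·129624 + 30563
129624 = 4·30563 + 7372
30563 = 4·7372 + 1075
7372 = 6·1075 + 922
1075 = 1·922 + 153
922 = 6·153 + 4
153 = 38·4 + 1
4 = 4·1 + 0
Since gcd(11645119, 37741778) = 1, back-substitute to write 1 as a combination:
1 = 153 − 38·4
1 = −38·922 + 229·153
1 = 229·1075 − 267·922
1 = −267·7372 + 1831·1075
1 = 1831·30563 − 7591·7372
1 = −7591·129624 + 32195·30563
1 = 32195·289811 − 71981·129624
1 = −71981·419435 + 104176·289811
1 = 104176·2806421 − 697037·419435
1 = −697037·11645119 + 2892324·2806421
1 = 2892324·37741778 − 9374009·11645119
So 11645119·(-9374009) ≡ 1 (mod 37741778), and -9374009 ≡ 28367769 (mod 37741778).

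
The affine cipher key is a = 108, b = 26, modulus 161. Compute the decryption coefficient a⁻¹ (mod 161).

Apply the Euclidean algorithm to 161 and 108:
161 = 1×108 + 53
108 = 2×53 + 2
53 = 26×2 + 1
2 = 2×1 + 0
Since gcd(108, 161) = 1, back-substitute to write 1 as a combination:
1 = 53 − 26·2
1 = −26·108 + 53·53
1 = 53·161 − 79·108
So 108·(-79) ≡ 1 (mod 161), and -79 ≡ 82 (mod 161).

82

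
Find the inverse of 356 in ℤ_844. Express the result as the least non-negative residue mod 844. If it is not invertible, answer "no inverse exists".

Compute gcd(356, 844):
844 = 2·356 + 132
356 = 2·132 + 92
132 = 1·92 + 40
92 = 2·40 + 12
40 = 3·12 + 4
12 = 3·4 + 0
gcd(356, 844) = 4 ≠ 1, so 356 has no multiplicative inverse modulo 844.

no inverse exists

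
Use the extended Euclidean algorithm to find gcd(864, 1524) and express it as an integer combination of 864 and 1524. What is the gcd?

Apply Euclid's algorithm to 1524 and 864:
1524 = 1*864 + 660
864 = 1*660 + 204
660 = 3*204 + 48
204 = 4*48 + 12
48 = 4*12 + 0
gcd(864, 1524) = 12.
Express as a combination:
12 = 204 − 4·48
12 = −4·660 + 13·204
12 = 13·864 − 17·660
12 = −17·1524 + 30·864
So 12 = (-17)·1524 + (30)·864.

12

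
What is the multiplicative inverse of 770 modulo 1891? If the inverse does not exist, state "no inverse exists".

Run Euclid on (1891, 770):
1891 = 2·770 + 351
770 = 2·351 + 68
351 = 5·68 + 11
68 = 6·11 + 2
11 = 5·2 + 1
2 = 2·1 + 0
gcd = 1, so the inverse exists. Back-substitute:
1 = 11 − 5·2
1 = −5·68 + 31·11
1 = 31·351 − 160·68
1 = −160·770 + 351·351
1 = 351·1891 − 862·770
Hence 770⁻¹ ≡ -862 ≡ 1029 (mod 1891).

1029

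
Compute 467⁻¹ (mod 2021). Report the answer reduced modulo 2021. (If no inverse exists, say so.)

gcd(2021, 467) by repeated division:
2021 = 4·467 + 153
467 = 3·153 + 8
153 = 19·8 + 1
8 = 8·1 + 0
gcd = 1, so the inverse exists. Back-substitute:
1 = 153 − 19·8
1 = −19·467 + 58·153
1 = 58·2021 − 251·467
Hence 467⁻¹ ≡ -251 ≡ 1770 (mod 2021).

1770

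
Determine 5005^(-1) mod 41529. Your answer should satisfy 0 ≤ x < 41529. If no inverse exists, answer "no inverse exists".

7642

Run Euclid on (41529, 5005):
41529 = 8·5005 + 1489
5005 = 3·1489 + 538
1489 = 2·538 + 413
538 = 1·413 + 125
413 = 3·125 + 38
125 = 3·38 + 11
38 = 3·11 + 5
11 = 2·5 + 1
5 = 5·1 + 0
gcd = 1, so the inverse exists. Back-substitute:
1 = 11 − 2·5
1 = −2·38 + 7·11
1 = 7·125 − 23·38
1 = −23·413 + 76·125
1 = 76·538 − 99·413
1 = −99·1489 + 274·538
1 = 274·5005 − 921·1489
1 = −921·41529 + 7642·5005
So 5005·7642 ≡ 1 (mod 41529).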